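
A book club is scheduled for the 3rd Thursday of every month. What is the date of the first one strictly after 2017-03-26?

2017-04-20

March 2017 starts on a Wednesday; its first Thursday is the 2nd, so the 3rd Thursday is the 16th — 2017-03-16.
That is not after 2017-03-26, so look at April 2017.
April 2017 starts on a Saturday; its first Thursday is the 6th, so the 3rd Thursday is the 20th — 2017-04-20.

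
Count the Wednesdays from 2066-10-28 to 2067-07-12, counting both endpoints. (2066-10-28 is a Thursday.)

2066-10-28 is a Thursday; the first Wednesday on or after it is 2066-11-03 (6 days later).
From 2066-11-03 to 2067-07-12: 27 + 31 + 31 + 28 + 31 + 30 + 31 + 30 + 12 = 251 days (rest of November, December, January, February, March, April, May, June, July).
251 ÷ 7 = 35 full weeks with remainder 6, so 35 more Wednesdays after the first → 36.

36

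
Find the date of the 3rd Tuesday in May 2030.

21 May 2030

May 2030 begins on a Wednesday, so the first Tuesday is May 7 (6 days later).
The 3rd Tuesday is 2 weeks later: 7 + 14 = 21.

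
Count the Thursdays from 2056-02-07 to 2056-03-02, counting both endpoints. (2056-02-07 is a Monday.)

4

2056-02-07 is a Monday; the first Thursday on or after it is 2056-02-10 (3 days later).
From 2056-02-10 to 2056-03-02: 19 + 2 = 21 days (rest of February, March).
21 ÷ 7 = 3 full weeks with remainder 0, so 3 more Thursdays after the first → 4.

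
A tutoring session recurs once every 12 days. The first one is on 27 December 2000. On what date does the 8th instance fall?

21 March 2001

The 8th occurrence is 7 intervals after the first: 7 × 12 = 84 days after 27 December 2000.
December has 31 days — 4 days to the end of December leaves 80.
January has 31 days (49 left).
February has 28 days (21 left).
21 days into March → 21 March 2001.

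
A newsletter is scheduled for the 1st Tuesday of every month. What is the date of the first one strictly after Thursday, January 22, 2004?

January 2004 starts on a Thursday, so its 1st Tuesday is January 6, 2004 (5 days in).
That is not after January 22, 2004, so look at February 2004.
February 2004 starts on a Sunday, so its 1st Tuesday is February 3, 2004 (2 days in).

February 3, 2004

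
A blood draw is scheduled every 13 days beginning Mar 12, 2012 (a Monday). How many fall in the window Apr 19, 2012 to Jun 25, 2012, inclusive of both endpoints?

Occurrences land 13·i days after Mar 12, 2012 for i = 0, 1, 2, …
Apr 19, 2012 is 38 days after the start; 38 ÷ 13 = 2 remainder 12; since the remainder is 12, round up to i = 3. First occurrence in the window: #4 on Apr 20, 2012 (3×13 = 39 days in).
Jun 25, 2012 is 105 days after the start; 105 ÷ 13 = 8 remainder 1. Last occurrence in the window: #9 on Jun 24, 2012.
Occurrences #4 through #9: 6 in total.

6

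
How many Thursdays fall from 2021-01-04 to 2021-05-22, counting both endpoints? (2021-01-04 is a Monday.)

20

2021-01-04 is a Monday; the first Thursday on or after it is 2021-01-07 (3 days later).
From 2021-01-07 to 2021-05-22: 24 + 28 + 31 + 30 + 22 = 135 days (rest of January, February, March, April, May).
135 ÷ 7 = 19 full weeks with remainder 2, so 19 more Thursdays after the first → 20.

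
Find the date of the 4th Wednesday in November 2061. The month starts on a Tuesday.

2061-11-23

November 2061 begins on a Tuesday, so the first Wednesday is November 2 (1 day later).
The 4th Wednesday is 3 weeks later: 2 + 21 = 23.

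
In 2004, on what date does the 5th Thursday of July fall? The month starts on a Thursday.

29 July 2004

July 2004 begins on a Thursday, so the first Thursday is July 1.
The 5th Thursday is 4 weeks later: 1 + 28 = 29.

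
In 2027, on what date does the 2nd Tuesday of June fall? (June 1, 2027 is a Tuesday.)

June 2027 begins on a Tuesday, so the first Tuesday is June 1.
The 2nd Tuesday is 1 weeks later: 1 + 7 = 8.

8 June 2027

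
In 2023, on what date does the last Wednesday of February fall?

February 2023 begins on a Wednesday, so the first Wednesday is February 1.
February 2023 has 28 days. Adding weeks: 1, 8, 15, 22 — the last one ≤ 28 is the 22nd.

2023-02-22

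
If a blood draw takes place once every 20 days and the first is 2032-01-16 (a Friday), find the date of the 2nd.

2032-02-05

The 2nd occurrence is 1 interval after the first: 1 × 20 = 20 days after 2032-01-16.
January has 31 days — 15 days to the end of January leaves 5.
5 days into February → 2032-02-05.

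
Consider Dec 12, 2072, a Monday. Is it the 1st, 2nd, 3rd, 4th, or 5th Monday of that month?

Day 12 falls in week ⌈12/7⌉ of the month.
Days 1–7 hold the 1st Monday, 8–14 the 2nd, 15–21 the 3rd, 22–28 the 4th, 29–31 the 5th.
12 is in the range for the 2nd.

2nd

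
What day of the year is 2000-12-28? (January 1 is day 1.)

363

Days in months before December: 31 + 29 + 31 + 30 + 31 + 30 + 31 + 31 + 30 + 31 + 30 = 335.
Plus 28 days into December → day 363.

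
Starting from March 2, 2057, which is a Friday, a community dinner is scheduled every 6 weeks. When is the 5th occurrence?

August 17, 2057

The 5th occurrence is 4 intervals after the first: 4 × 42 = 168 days after March 2, 2057.
March has 31 days — 29 days to the end of March leaves 139.
April has 30 days (109 left).
May has 31 days (78 left).
June has 30 days (48 left).
July has 31 days (17 left).
17 days into August → August 17, 2057.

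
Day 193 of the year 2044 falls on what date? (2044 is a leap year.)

Jul 11, 2044

Jan has 31 days (193 − 31 = 162 remain).
Feb has 29 days (162 − 29 = 133 remain).
Mar has 31 days (133 − 31 = 102 remain).
Apr has 30 days (102 − 30 = 72 remain).
May has 31 days (72 − 31 = 41 remain).
Jun has 30 days (41 − 30 = 11 remain).
11 into Jul → Jul 11.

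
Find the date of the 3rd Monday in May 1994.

The first Monday of May 1994 is May 2.
The 3rd Monday is 2 weeks later: 2 + 14 = 16.

1994-05-16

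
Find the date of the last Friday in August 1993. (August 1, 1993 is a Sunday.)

27 August 1993

August 1993 begins on a Sunday, so the first Friday is August 6 (5 days later).
August 1993 has 31 days. Adding weeks: 6, 13, 20, 27 — the last one ≤ 31 is the 27th.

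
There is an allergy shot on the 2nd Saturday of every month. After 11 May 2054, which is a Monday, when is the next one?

13 June 2054

May 2054 starts on a Friday; its first Saturday is the 2nd, so the 2nd Saturday is the 9th — 9 May 2054.
That is not after 11 May 2054, so look at June 2054.
June 2054 starts on a Monday; its first Saturday is the 6th, so the 2nd Saturday is the 13th — 13 June 2054.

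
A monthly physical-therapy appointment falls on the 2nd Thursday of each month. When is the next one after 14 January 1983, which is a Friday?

January 1983 starts on a Saturday; its first Thursday is the 6th, so the 2nd Thursday is the 13th — 13 January 1983.
That is not after 14 January 1983, so look at February 1983.
February 1983 starts on a Tuesday; its first Thursday is the 3rd, so the 2nd Thursday is the 10th — 10 February 1983.

10 February 1983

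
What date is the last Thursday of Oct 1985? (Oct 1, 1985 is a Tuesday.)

Oct 31, 1985

Oct 1985 begins on a Tuesday, so the first Thursday is Oct 3 (2 days later).
Oct 1985 has 31 days. Adding weeks: 3, 10, 17, 24, 31 — the last one ≤ 31 is the 31st.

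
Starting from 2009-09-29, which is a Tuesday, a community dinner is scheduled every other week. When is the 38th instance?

2011-03-01

The 38th occurrence is 37 intervals after the first: 37 × 14 = 518 days after 2009-09-29.
September has 30 days — 1 day to the end of September leaves 517.
From end of September to end of 2009 is 92 days (425 left).
2010 has 365 days (60 left).
January has 31 days (29 left).
February has 28 days (1 left).
1 day into March → 2011-03-01.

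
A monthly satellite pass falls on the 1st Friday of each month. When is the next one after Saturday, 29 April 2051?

April 2051 starts on a Saturday, so its 1st Friday is 7 April 2051 (6 days in).
That is not after 29 April 2051, so look at May 2051.
May 2051 starts on a Monday, so its 1st Friday is 5 May 2051 (4 days in).

5 May 2051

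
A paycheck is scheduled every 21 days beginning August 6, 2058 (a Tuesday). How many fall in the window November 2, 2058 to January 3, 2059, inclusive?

3

Occurrences land 21·i days after August 6, 2058 for i = 0, 1, 2, …
November 2, 2058 is 88 days after the start; 88 ÷ 21 = 4 remainder 4; since the remainder is 4, round up to i = 5. First occurrence in the window: #6 on November 19, 2058 (5×21 = 105 days in).
January 3, 2059 is 150 days after the start; 150 ÷ 21 = 7 remainder 3. Last occurrence in the window: #8 on December 31, 2058.
Occurrences #6 through #8: 3 in total.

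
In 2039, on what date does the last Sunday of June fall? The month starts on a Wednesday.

June 26, 2039

June 2039 begins on a Wednesday, so the first Sunday is June 5 (4 days later).
June 2039 has 30 days. Adding weeks: 5, 12, 19, 26 — the last one ≤ 30 is the 26th.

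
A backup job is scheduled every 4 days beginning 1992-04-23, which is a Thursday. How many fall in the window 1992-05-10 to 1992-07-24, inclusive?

19

Occurrences land 4·i days after 1992-04-23 for i = 0, 1, 2, …
1992-05-10 is 17 days after the start; 17 ÷ 4 = 4 remainder 1; since the remainder is 1, round up to i = 5. First occurrence in the window: #6 on 1992-05-13 (5×4 = 20 days in).
1992-07-24 is 92 days after the start; 92 ÷ 4 = 23 remainder 0. Last occurrence in the window: #24 on 1992-07-24.
Occurrences #6 through #24: 19 in total.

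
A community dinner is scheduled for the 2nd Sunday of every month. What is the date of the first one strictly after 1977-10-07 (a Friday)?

October 1977 starts on a Saturday; its first Sunday is the 2nd, so the 2nd Sunday is the 9th — 1977-10-09.
1977-10-09 is after 1977-10-07, so that is the next one.

1977-10-09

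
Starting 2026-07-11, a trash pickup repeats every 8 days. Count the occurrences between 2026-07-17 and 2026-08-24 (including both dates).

Occurrences land 8·i days after 2026-07-11 for i = 0, 1, 2, …
2026-07-17 is 6 days after the start; 6 ÷ 8 = 0 remainder 6; since the remainder is 6, round up to i = 1. First occurrence in the window: #2 on 2026-07-19 (1×8 = 8 days in).
2026-08-24 is 44 days after the start; 44 ÷ 8 = 5 remainder 4. Last occurrence in the window: #6 on 2026-08-20.
Occurrences #2 through #6: 5 in total.

5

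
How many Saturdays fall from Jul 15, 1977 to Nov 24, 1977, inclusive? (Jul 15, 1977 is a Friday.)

19

Jul 15, 1977 is a Friday; the first Saturday on or after it is Jul 16, 1977 (1 day later).
From Jul 16, 1977 to Nov 24, 1977: 15 + 31 + 30 + 31 + 24 = 131 days (rest of Jul, Aug, Sep, Oct, Nov).
131 ÷ 7 = 18 full weeks with remainder 5, so 18 more Saturdays after the first → 19.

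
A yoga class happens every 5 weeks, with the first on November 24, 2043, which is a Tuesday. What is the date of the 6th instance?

The 6th occurrence is 5 intervals after the first: 5 × 35 = 175 days after November 24, 2043.
November has 30 days — 6 days to the end of November leaves 169.
December has 31 days (138 left).
January has 31 days (107 left).
February has 29 days (78 left).
March has 31 days (47 left).
April has 30 days (17 left).
17 days into May → May 17, 2044.

May 17, 2044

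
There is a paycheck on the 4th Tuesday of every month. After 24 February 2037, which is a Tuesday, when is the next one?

February 2037 starts on a Sunday; its first Tuesday is the 3rd, so the 4th Tuesday is the 24th — 24 February 2037.
That is not after 24 February 2037, so look at March 2037.
March 2037 starts on a Sunday; its first Tuesday is the 3rd, so the 4th Tuesday is the 24th — 24 March 2037.

24 March 2037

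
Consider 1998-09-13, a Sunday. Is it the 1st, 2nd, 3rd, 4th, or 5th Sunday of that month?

2nd

Day 13 falls in week ⌈13/7⌉ of the month.
Days 1–7 hold the 1st Sunday, 8–14 the 2nd, 15–21 the 3rd, 22–28 the 4th, 29–31 the 5th.
13 is in the range for the 2nd.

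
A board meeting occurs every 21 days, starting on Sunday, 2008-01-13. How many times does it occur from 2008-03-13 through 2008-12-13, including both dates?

Occurrences land 21·i days after 2008-01-13 for i = 0, 1, 2, …
2008-03-13 is 60 days after the start; 60 ÷ 21 = 2 remainder 18; since the remainder is 18, round up to i = 3. First occurrence in the window: #4 on 2008-03-16 (3×21 = 63 days in).
2008-12-13 is 335 days after the start; 335 ÷ 21 = 15 remainder 20. Last occurrence in the window: #16 on 2008-11-23.
Occurrences #4 through #16: 13 in total.

13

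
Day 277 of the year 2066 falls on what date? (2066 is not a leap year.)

January has 31 days (277 − 31 = 246 remain).
February has 28 days (246 − 28 = 218 remain).
March has 31 days (218 − 31 = 187 remain).
April has 30 days (187 − 30 = 157 remain).
May has 31 days (157 − 31 = 126 remain).
June has 30 days (126 − 30 = 96 remain).
July has 31 days (96 − 31 = 65 remain).
August has 31 days (65 − 31 = 34 remain).
September has 30 days (34 − 30 = 4 remain).
4 into October → October 4.

4 October 2066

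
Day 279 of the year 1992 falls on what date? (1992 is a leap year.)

January has 31 days (279 − 31 = 248 remain).
February has 29 days (248 − 29 = 219 remain).
March has 31 days (219 − 31 = 188 remain).
April has 30 days (188 − 30 = 158 remain).
May has 31 days (158 − 31 = 127 remain).
June has 30 days (127 − 30 = 97 remain).
July has 31 days (97 − 31 = 66 remain).
August has 31 days (66 − 31 = 35 remain).
September has 30 days (35 − 30 = 5 remain).
5 into October → October 5.

October 5, 1992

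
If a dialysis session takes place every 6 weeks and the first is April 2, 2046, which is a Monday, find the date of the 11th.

The 11th occurrence is 10 intervals after the first: 10 × 42 = 420 days after April 2, 2046.
April has 30 days — 28 days to the end of April leaves 392.
May has 31 days (361 left).
June has 30 days (331 left).
July has 31 days (300 left).
August has 31 days (269 left).
September has 30 days (239 left).
October has 31 days (208 left).
November has 30 days (178 left).
December has 31 days (147 left).
January has 31 days (116 left).
February has 28 days (88 left).
March has 31 days (57 left).
April has 30 days (27 left).
27 days into May → May 27, 2047.

May 27, 2047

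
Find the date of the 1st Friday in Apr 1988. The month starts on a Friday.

Apr 1988 begins on a Friday, so the first Friday is Apr 1.

Apr 1, 1988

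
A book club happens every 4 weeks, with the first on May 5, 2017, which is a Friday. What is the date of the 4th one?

The 4th occurrence is 3 intervals after the first: 3 × 28 = 84 days after May 5, 2017.
May has 31 days — 26 days to the end of May leaves 58.
June has 30 days (28 left).
28 days into July → July 28, 2017.

July 28, 2017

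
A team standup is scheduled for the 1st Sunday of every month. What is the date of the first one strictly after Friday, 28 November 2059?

7 December 2059

November 2059 starts on a Saturday, so its 1st Sunday is 2 November 2059 (1 day in).
That is not after 28 November 2059, so look at December 2059.
December 2059 starts on a Monday, so its 1st Sunday is 7 December 2059 (6 days in).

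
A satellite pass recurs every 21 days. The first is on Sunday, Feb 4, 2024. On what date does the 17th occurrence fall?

Jan 5, 2025

The 17th occurrence is 16 intervals after the first: 16 × 21 = 336 days after Feb 4, 2024.
Feb has 29 days — 25 days to the end of Feb leaves 311.
Mar has 31 days (280 left).
Apr has 30 days (250 left).
May has 31 days (219 left).
Jun has 30 days (189 left).
Jul has 31 days (158 left).
Aug has 31 days (127 left).
Sep has 30 days (97 left).
Oct has 31 days (66 left).
Nov has 30 days (36 left).
Dec has 31 days (5 left).
5 days into Jan → Jan 5, 2025.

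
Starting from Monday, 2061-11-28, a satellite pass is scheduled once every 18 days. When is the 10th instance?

2062-05-09

The 10th occurrence is 9 intervals after the first: 9 × 18 = 162 days after 2061-11-28.
November has 30 days — 2 days to the end of November leaves 160.
December has 31 days (129 left).
January has 31 days (98 left).
February has 28 days (70 left).
March has 31 days (39 left).
April has 30 days (9 left).
9 days into May → 2062-05-09.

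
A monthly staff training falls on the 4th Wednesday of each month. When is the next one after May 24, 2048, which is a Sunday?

May 2048 starts on a Friday; its first Wednesday is the 6th, so the 4th Wednesday is the 27th — May 27, 2048.
May 27, 2048 is after May 24, 2048, so that is the next one.

May 27, 2048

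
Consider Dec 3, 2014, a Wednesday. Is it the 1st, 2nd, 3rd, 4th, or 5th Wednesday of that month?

1st

Day 3 falls in week ⌈3/7⌉ of the month.
Days 1–7 hold the 1st Wednesday, 8–14 the 2nd, 15–21 the 3rd, 22–28 the 4th, 29–31 the 5th.
3 is in the range for the 1st.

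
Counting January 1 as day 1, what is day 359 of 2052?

January has 31 days (359 − 31 = 328 remain).
February has 29 days (328 − 29 = 299 remain).
March has 31 days (299 − 31 = 268 remain).
April has 30 days (268 − 30 = 238 remain).
May has 31 days (238 − 31 = 207 remain).
June has 30 days (207 − 30 = 177 remain).
July has 31 days (177 − 31 = 146 remain).
August has 31 days (146 − 31 = 115 remain).
September has 30 days (115 − 30 = 85 remain).
October has 31 days (85 − 31 = 54 remain).
November has 30 days (54 − 30 = 24 remain).
24 into December → December 24.

December 24, 2052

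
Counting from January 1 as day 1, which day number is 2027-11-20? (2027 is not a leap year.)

Days in months before November: 31 + 28 + 31 + 30 + 31 + 30 + 31 + 31 + 30 + 31 = 304.
Plus 20 days into November → day 324.

324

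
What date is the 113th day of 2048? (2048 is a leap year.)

April 22, 2048

January has 31 days (113 − 31 = 82 remain).
February has 29 days (82 − 29 = 53 remain).
March has 31 days (53 − 31 = 22 remain).
22 into April → April 22.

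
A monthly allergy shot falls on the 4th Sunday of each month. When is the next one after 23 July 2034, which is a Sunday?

27 August 2034

July 2034 starts on a Saturday; its first Sunday is the 2nd, so the 4th Sunday is the 23rd — 23 July 2034.
That is not after 23 July 2034, so look at August 2034.
August 2034 starts on a Tuesday; its first Sunday is the 6th, so the 4th Sunday is the 27th — 27 August 2034.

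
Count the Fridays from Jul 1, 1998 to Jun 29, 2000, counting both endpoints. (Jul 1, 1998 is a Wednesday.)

Jul 1, 1998 is a Wednesday; the first Friday on or after it is Jul 3, 1998 (2 days later).
From Jul 3, 1998 to Jun 29, 2000: 181 + 365 + 181 = 727 days (rest of 1998, 1999, to Jun 29, 2000 in 2000).
727 ÷ 7 = 103 full weeks with remainder 6, so 103 more Fridays after the first → 104.

104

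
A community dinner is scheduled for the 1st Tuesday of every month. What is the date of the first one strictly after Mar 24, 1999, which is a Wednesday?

Mar 1999 starts on a Monday, so its 1st Tuesday is Mar 2, 1999 (1 day in).
That is not after Mar 24, 1999, so look at Apr 1999.
Apr 1999 starts on a Thursday, so its 1st Tuesday is Apr 6, 1999 (5 days in).

Apr 6, 1999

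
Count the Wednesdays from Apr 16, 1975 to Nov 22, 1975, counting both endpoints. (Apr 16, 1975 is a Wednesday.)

Apr 16, 1975 is a Wednesday; the first Wednesday on or after it is Apr 16, 1975.
From Apr 16, 1975 to Nov 22, 1975: 14 + 31 + 30 + 31 + 31 + 30 + 31 + 22 = 220 days (rest of Apr, May, Jun, Jul, Aug, Sep, Oct, Nov).
220 ÷ 7 = 31 full weeks with remainder 3, so 31 more Wednesdays after the first → 32.

32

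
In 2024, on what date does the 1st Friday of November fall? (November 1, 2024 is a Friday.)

2024-11-01

November 2024 begins on a Friday, so the first Friday is November 1.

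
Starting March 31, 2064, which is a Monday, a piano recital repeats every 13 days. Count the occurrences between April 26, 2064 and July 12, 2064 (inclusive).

Occurrences land 13·i days after March 31, 2064 for i = 0, 1, 2, …
April 26, 2064 is 26 days after the start; 26 ÷ 13 = 2 remainder 0. First occurrence in the window: #3 on April 26, 2064 (2×13 = 26 days in).
July 12, 2064 is 103 days after the start; 103 ÷ 13 = 7 remainder 12. Last occurrence in the window: #8 on June 30, 2064.
Occurrences #3 through #8: 6 in total.

6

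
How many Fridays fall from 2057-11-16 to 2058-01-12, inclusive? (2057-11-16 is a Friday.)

9

2057-11-16 is a Friday; the first Friday on or after it is 2057-11-16.
From 2057-11-16 to 2058-01-12: 14 + 31 + 12 = 57 days (rest of November, December, January).
57 ÷ 7 = 8 full weeks with remainder 1, so 8 more Fridays after the first → 9.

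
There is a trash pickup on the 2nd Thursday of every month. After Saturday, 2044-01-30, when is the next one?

2044-02-11

January 2044 starts on a Friday; its first Thursday is the 7th, so the 2nd Thursday is the 14th — 2044-01-14.
That is not after 2044-01-30, so look at February 2044.
February 2044 starts on a Monday; its first Thursday is the 4th, so the 2nd Thursday is the 11th — 2044-02-11.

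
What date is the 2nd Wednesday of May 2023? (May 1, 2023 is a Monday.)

10 May 2023

May 2023 begins on a Monday, so the first Wednesday is May 3 (2 days later).
The 2nd Wednesday is 1 weeks later: 3 + 7 = 10.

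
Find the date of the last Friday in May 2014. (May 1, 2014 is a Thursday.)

May 2014 begins on a Thursday, so the first Friday is May 2 (1 day later).
May 2014 has 31 days. Adding weeks: 2, 9, 16, 23, 30 — the last one ≤ 31 is the 30th.

May 30, 2014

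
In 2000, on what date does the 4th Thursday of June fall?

2000-06-22

The first Thursday of June 2000 is June 1.
The 4th Thursday is 3 weeks later: 1 + 21 = 22.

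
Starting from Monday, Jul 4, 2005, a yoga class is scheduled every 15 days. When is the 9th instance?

The 9th occurrence is 8 intervals after the first: 8 × 15 = 120 days after Jul 4, 2005.
Jul has 31 days — 27 days to the end of Jul leaves 93.
Aug has 31 days (62 left).
Sep has 30 days (32 left).
Oct has 31 days (1 left).
1 day into Nov → Nov 1, 2005.

Nov 1, 2005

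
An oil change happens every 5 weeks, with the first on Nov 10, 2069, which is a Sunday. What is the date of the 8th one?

The 8th occurrence is 7 intervals after the first: 7 × 35 = 245 days after Nov 10, 2069.
Nov has 30 days — 20 days to the end of Nov leaves 225.
Dec has 31 days (194 left).
Jan has 31 days (163 left).
Feb has 28 days (135 left).
Mar has 31 days (104 left).
Apr has 30 days (74 left).
May has 31 days (43 left).
Jun has 30 days (13 left).
13 days into Jul → Jul 13, 2070.

Jul 13, 2070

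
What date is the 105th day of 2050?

Jan has 31 days (105 − 31 = 74 remain).
Feb has 28 days (74 − 28 = 46 remain).
Mar has 31 days (46 − 31 = 15 remain).
15 into Apr → Apr 15.

Apr 15, 2050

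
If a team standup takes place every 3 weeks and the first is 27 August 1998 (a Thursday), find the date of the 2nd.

17 September 1998

The 2nd occurrence is 1 interval after the first: 1 × 21 = 21 days after 27 August 1998.
August has 31 days — 4 days to the end of August leaves 17.
17 days into September → 17 September 1998.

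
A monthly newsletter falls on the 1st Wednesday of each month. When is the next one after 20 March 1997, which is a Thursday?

March 1997 starts on a Saturday, so its 1st Wednesday is 5 March 1997 (4 days in).
That is not after 20 March 1997, so look at April 1997.
April 1997 starts on a Tuesday, so its 1st Wednesday is 2 April 1997 (1 day in).

2 April 1997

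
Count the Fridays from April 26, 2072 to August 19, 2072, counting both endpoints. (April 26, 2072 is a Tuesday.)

April 26, 2072 is a Tuesday; the first Friday on or after it is April 29, 2072 (3 days later).
From April 29, 2072 to August 19, 2072: 1 + 31 + 30 + 31 + 19 = 112 days (rest of April, May, June, July, August).
112 ÷ 7 = 16 full weeks with remainder 0, so 16 more Fridays after the first → 17.

17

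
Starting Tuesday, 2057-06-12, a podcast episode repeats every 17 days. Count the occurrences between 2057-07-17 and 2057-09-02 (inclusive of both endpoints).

2

Occurrences land 17·i days after 2057-06-12 for i = 0, 1, 2, …
2057-07-17 is 35 days after the start; 35 ÷ 17 = 2 remainder 1; since the remainder is 1, round up to i = 3. First occurrence in the window: #4 on 2057-08-02 (3×17 = 51 days in).
2057-09-02 is 82 days after the start; 82 ÷ 17 = 4 remainder 14. Last occurrence in the window: #5 on 2057-08-19.
Occurrences #4 through #5: 2 in total.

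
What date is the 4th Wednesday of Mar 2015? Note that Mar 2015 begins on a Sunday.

Mar 2015 begins on a Sunday, so the first Wednesday is Mar 4 (3 days later).
The 4th Wednesday is 3 weeks later: 4 + 21 = 25.

Mar 25, 2015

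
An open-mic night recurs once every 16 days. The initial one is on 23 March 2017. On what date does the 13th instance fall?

1 October 2017

The 13th occurrence is 12 intervals after the first: 12 × 16 = 192 days after 23 March 2017.
March has 31 days — 8 days to the end of March leaves 184.
April has 30 days (154 left).
May has 31 days (123 left).
June has 30 days (93 left).
July has 31 days (62 left).
August has 31 days (31 left).
September has 30 days (1 left).
1 day into October → 1 October 2017.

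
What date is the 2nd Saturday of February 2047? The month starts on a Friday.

February 2047 begins on a Friday, so the first Saturday is February 2 (1 day later).
The 2nd Saturday is 1 weeks later: 2 + 7 = 9.

9 February 2047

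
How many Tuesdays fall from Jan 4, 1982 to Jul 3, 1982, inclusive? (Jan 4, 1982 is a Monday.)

Jan 4, 1982 is a Monday; the first Tuesday on or after it is Jan 5, 1982 (1 day later).
From Jan 5, 1982 to Jul 3, 1982: 26 + 28 + 31 + 30 + 31 + 30 + 3 = 179 days (rest of Jan, Feb, Mar, Apr, May, Jun, Jul).
179 ÷ 7 = 25 full weeks with remainder 4, so 25 more Tuesdays after the first → 26.

26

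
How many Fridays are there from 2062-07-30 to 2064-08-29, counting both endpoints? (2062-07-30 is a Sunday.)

109

2062-07-30 is a Sunday; the first Friday on or after it is 2062-08-04 (5 days later).
From 2062-08-04 to 2064-08-29: 149 + 365 + 242 = 756 days (rest of 2062, 2063, to 2064-08-29 in 2064).
756 ÷ 7 = 108 full weeks with remainder 0, so 108 more Fridays after the first → 109.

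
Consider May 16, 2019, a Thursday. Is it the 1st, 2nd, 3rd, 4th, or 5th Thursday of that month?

3rd

Day 16 falls in week ⌈16/7⌉ of the month.
Days 1–7 hold the 1st Thursday, 8–14 the 2nd, 15–21 the 3rd, 22–28 the 4th, 29–31 the 5th.
16 is in the range for the 3rd.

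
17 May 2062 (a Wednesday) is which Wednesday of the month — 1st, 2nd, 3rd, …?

Day 17 falls in week ⌈17/7⌉ of the month.
Days 1–7 hold the 1st Wednesday, 8–14 the 2nd, 15–21 the 3rd, 22–28 the 4th, 29–31 the 5th.
17 is in the range for the 3rd.

3rd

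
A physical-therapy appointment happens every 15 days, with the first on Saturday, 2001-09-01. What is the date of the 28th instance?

2002-10-11

The 28th occurrence is 27 intervals after the first: 27 × 15 = 405 days after 2001-09-01.
September has 30 days — 29 days to the end of September leaves 376.
October has 31 days (345 left).
November has 30 days (315 left).
December has 31 days (284 left).
January has 31 days (253 left).
February has 28 days (225 left).
March has 31 days (194 left).
April has 30 days (164 left).
May has 31 days (133 left).
June has 30 days (103 left).
July has 31 days (72 left).
August has 31 days (41 left).
September has 30 days (11 left).
11 days into October → 2002-10-11.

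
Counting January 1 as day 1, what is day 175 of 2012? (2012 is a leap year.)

2012-06-23

January has 31 days (175 − 31 = 144 remain).
February has 29 days (144 − 29 = 115 remain).
March has 31 days (115 − 31 = 84 remain).
April has 30 days (84 − 30 = 54 remain).
May has 31 days (54 − 31 = 23 remain).
23 into June → June 23.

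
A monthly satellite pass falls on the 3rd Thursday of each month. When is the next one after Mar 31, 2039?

Mar 2039 starts on a Tuesday; its first Thursday is the 3rd, so the 3rd Thursday is the 17th — Mar 17, 2039.
That is not after Mar 31, 2039, so look at Apr 2039.
Apr 2039 starts on a Friday; its first Thursday is the 7th, so the 3rd Thursday is the 21st — Apr 21, 2039.

Apr 21, 2039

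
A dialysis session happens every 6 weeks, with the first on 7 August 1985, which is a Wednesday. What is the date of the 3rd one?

30 October 1985

The 3rd occurrence is 2 intervals after the first: 2 × 42 = 84 days after 7 August 1985.
August has 31 days — 24 days to the end of August leaves 60.
September has 30 days (30 left).
30 days into October → 30 October 1985.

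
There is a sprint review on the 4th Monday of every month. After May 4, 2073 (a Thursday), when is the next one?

May 22, 2073

May 2073 starts on a Monday; its first Monday is the 1st, so the 4th Monday is the 22nd — May 22, 2073.
May 22, 2073 is after May 4, 2073, so that is the next one.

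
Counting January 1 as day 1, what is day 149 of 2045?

29 May 2045

January has 31 days (149 − 31 = 118 remain).
February has 28 days (118 − 28 = 90 remain).
March has 31 days (90 − 31 = 59 remain).
April has 30 days (59 − 30 = 29 remain).
29 into May → May 29.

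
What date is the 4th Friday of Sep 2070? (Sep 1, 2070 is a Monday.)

Sep 2070 begins on a Monday, so the first Friday is Sep 5 (4 days later).
The 4th Friday is 3 weeks later: 5 + 21 = 26.

Sep 26, 2070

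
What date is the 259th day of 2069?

January has 31 days (259 − 31 = 228 remain).
February has 28 days (228 − 28 = 200 remain).
March has 31 days (200 − 31 = 169 remain).
April has 30 days (169 − 30 = 139 remain).
May has 31 days (139 − 31 = 108 remain).
June has 30 days (108 − 30 = 78 remain).
July has 31 days (78 − 31 = 47 remain).
August has 31 days (47 − 31 = 16 remain).
16 into September → September 16.

2069-09-16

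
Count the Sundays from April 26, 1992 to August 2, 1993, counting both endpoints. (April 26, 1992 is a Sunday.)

67

April 26, 1992 is a Sunday; the first Sunday on or after it is April 26, 1992.
From April 26, 1992 to August 2, 1993: 249 + 214 = 463 days (rest of 1992, to August 2, 1993 in 1993).
463 ÷ 7 = 66 full weeks with remainder 1, so 66 more Sundays after the first → 67.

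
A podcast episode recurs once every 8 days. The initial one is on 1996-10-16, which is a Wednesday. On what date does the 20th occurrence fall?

1997-03-17

The 20th occurrence is 19 intervals after the first: 19 × 8 = 152 days after 1996-10-16.
October has 31 days — 15 days to the end of October leaves 137.
November has 30 days (107 left).
December has 31 days (76 left).
January has 31 days (45 left).
February has 28 days (17 left).
17 days into March → 1997-03-17.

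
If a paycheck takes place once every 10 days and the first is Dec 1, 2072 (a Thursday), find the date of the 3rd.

The 3rd occurrence is 2 intervals after the first: 2 × 10 = 20 days after Dec 1, 2072.
20 days later is Dec 21, 2072.

Dec 21, 2072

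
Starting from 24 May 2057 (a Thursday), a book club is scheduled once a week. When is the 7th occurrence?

The 7th occurrence is 6 intervals after the first: 6 × 7 = 42 days after 24 May 2057.
May has 31 days — 7 days to the end of May leaves 35.
June has 30 days (5 left).
5 days into July → 5 July 2057.

5 July 2057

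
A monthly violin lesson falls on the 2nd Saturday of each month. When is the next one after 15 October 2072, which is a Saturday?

October 2072 starts on a Saturday; its first Saturday is the 1st, so the 2nd Saturday is the 8th — 8 October 2072.
That is not after 15 October 2072, so look at November 2072.
November 2072 starts on a Tuesday; its first Saturday is the 5th, so the 2nd Saturday is the 12th — 12 November 2072.

12 November 2072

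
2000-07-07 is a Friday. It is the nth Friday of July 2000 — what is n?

1st

Day 7 falls in week ⌈7/7⌉ of the month.
Days 1–7 hold the 1st Friday, 8–14 the 2nd, 15–21 the 3rd, 22–28 the 4th, 29–31 the 5th.
7 is in the range for the 1st.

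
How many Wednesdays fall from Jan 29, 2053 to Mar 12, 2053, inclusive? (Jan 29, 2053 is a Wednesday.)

Jan 29, 2053 is a Wednesday; the first Wednesday on or after it is Jan 29, 2053.
From Jan 29, 2053 to Mar 12, 2053: 2 + 28 + 12 = 42 days (rest of Jan, Feb, Mar).
42 ÷ 7 = 6 full weeks with remainder 0, so 6 more Wednesdays after the first → 7.

7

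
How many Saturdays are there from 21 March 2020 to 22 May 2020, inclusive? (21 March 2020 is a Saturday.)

21 March 2020 is a Saturday; the first Saturday on or after it is 21 March 2020.
From 21 March 2020 to 22 May 2020: 10 + 30 + 22 = 62 days (rest of March, April, May).
62 ÷ 7 = 8 full weeks with remainder 6, so 8 more Saturdays after the first → 9.

9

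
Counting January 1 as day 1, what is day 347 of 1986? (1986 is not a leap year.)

13 December 1986

January has 31 days (347 − 31 = 316 remain).
February has 28 days (316 − 28 = 288 remain).
March has 31 days (288 − 31 = 257 remain).
April has 30 days (257 − 30 = 227 remain).
May has 31 days (227 − 31 = 196 remain).
June has 30 days (196 − 30 = 166 remain).
July has 31 days (166 − 31 = 135 remain).
August has 31 days (135 − 31 = 104 remain).
September has 30 days (104 − 30 = 74 remain).
October has 31 days (74 − 31 = 43 remain).
November has 30 days (43 − 30 = 13 remain).
13 into December → December 13.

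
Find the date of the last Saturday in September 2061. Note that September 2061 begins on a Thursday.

September 2061 begins on a Thursday, so the first Saturday is September 3 (2 days later).
September 2061 has 30 days. Adding weeks: 3, 10, 17, 24 — the last one ≤ 30 is the 24th.

September 24, 2061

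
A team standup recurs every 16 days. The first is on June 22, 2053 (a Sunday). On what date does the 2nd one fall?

The 2nd occurrence is 1 interval after the first: 1 × 16 = 16 days after June 22, 2053.
June has 30 days — 8 days to the end of June leaves 8.
8 days into July → July 8, 2053.

July 8, 2053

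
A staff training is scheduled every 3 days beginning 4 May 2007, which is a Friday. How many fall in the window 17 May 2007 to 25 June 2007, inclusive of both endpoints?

13

Occurrences land 3·i days after 4 May 2007 for i = 0, 1, 2, …
17 May 2007 is 13 days after the start; 13 ÷ 3 = 4 remainder 1; since the remainder is 1, round up to i = 5. First occurrence in the window: #6 on 19 May 2007 (5×3 = 15 days in).
25 June 2007 is 52 days after the start; 52 ÷ 3 = 17 remainder 1. Last occurrence in the window: #18 on 24 June 2007.
Occurrences #6 through #18: 13 in total.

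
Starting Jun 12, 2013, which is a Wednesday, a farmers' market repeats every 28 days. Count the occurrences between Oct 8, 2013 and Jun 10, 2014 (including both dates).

8

Occurrences land 28·i days after Jun 12, 2013 for i = 0, 1, 2, …
Oct 8, 2013 is 118 days after the start; 118 ÷ 28 = 4 remainder 6; since the remainder is 6, round up to i = 5. First occurrence in the window: #6 on Oct 30, 2013 (5×28 = 140 days in).
Jun 10, 2014 is 363 days after the start; 363 ÷ 28 = 12 remainder 27. Last occurrence in the window: #13 on May 14, 2014.
Occurrences #6 through #13: 8 in total.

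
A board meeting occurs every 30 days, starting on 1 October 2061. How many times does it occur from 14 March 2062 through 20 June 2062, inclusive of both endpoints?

Occurrences land 30·i days after 1 October 2061 for i = 0, 1, 2, …
14 March 2062 is 164 days after the start; 164 ÷ 30 = 5 remainder 14; since the remainder is 14, round up to i = 6. First occurrence in the window: #7 on 30 March 2062 (6×30 = 180 days in).
20 June 2062 is 262 days after the start; 262 ÷ 30 = 8 remainder 22. Last occurrence in the window: #9 on 29 May 2062.
Occurrences #7 through #9: 3 in total.

3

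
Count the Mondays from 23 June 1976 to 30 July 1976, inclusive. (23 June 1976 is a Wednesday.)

5

23 June 1976 is a Wednesday; the first Monday on or after it is 28 June 1976 (5 days later).
From 28 June 1976 to 30 July 1976: 2 + 30 = 32 days (rest of June, July).
32 ÷ 7 = 4 full weeks with remainder 4, so 4 more Mondays after the first → 5.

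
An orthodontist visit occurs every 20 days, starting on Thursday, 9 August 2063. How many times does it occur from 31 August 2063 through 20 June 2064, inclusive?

Occurrences land 20·i days after 9 August 2063 for i = 0, 1, 2, …
31 August 2063 is 22 days after the start; 22 ÷ 20 = 1 remainder 2; since the remainder is 2, round up to i = 2. First occurrence in the window: #3 on 18 September 2063 (2×20 = 40 days in).
20 June 2064 is 316 days after the start; 316 ÷ 20 = 15 remainder 16. Last occurrence in the window: #16 on 4 June 2064.
Occurrences #3 through #16: 14 in total.

14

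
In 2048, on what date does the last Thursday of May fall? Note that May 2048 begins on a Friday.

May 2048 begins on a Friday, so the first Thursday is May 7 (6 days later).
May 2048 has 31 days. Adding weeks: 7, 14, 21, 28 — the last one ≤ 31 is the 28th.

May 28, 2048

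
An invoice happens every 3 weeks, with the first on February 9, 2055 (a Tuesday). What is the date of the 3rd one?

The 3rd occurrence is 2 intervals after the first: 2 × 21 = 42 days after February 9, 2055.
February has 28 days — 19 days to the end of February leaves 23.
23 days into March → March 23, 2055.

March 23, 2055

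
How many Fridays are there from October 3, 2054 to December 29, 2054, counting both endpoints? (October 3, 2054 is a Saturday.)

12

October 3, 2054 is a Saturday; the first Friday on or after it is October 9, 2054 (6 days later).
From October 9, 2054 to December 29, 2054: 22 + 30 + 29 = 81 days (rest of October, November, December).
81 ÷ 7 = 11 full weeks with remainder 4, so 11 more Fridays after the first → 12.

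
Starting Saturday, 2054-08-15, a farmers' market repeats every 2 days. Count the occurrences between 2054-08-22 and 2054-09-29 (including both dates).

19

Occurrences land 2·i days after 2054-08-15 for i = 0, 1, 2, …
2054-08-22 is 7 days after the start; 7 ÷ 2 = 3 remainder 1; since the remainder is 1, round up to i = 4. First occurrence in the window: #5 on 2054-08-23 (4×2 = 8 days in).
2054-09-29 is 45 days after the start; 45 ÷ 2 = 22 remainder 1. Last occurrence in the window: #23 on 2054-09-28.
Occurrences #5 through #23: 19 in total.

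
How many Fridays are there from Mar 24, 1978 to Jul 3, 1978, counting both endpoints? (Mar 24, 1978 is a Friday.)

Mar 24, 1978 is a Friday; the first Friday on or after it is Mar 24, 1978.
From Mar 24, 1978 to Jul 3, 1978: 7 + 30 + 31 + 30 + 3 = 101 days (rest of Mar, Apr, May, Jun, Jul).
101 ÷ 7 = 14 full weeks with remainder 3, so 14 more Fridays after the first → 15.

15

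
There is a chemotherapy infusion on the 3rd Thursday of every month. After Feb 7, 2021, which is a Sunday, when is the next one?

Feb 2021 starts on a Monday; its first Thursday is the 4th, so the 3rd Thursday is the 18th — Feb 18, 2021.
Feb 18, 2021 is after Feb 7, 2021, so that is the next one.

Feb 18, 2021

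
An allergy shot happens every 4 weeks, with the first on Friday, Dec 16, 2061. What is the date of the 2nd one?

Jan 13, 2062

The 2nd occurrence is 1 interval after the first: 1 × 28 = 28 days after Dec 16, 2061.
Dec has 31 days — 15 days to the end of Dec leaves 13.
13 days into Jan → Jan 13, 2062.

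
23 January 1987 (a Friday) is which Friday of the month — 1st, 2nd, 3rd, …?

Day 23 falls in week ⌈23/7⌉ of the month.
Days 1–7 hold the 1st Friday, 8–14 the 2nd, 15–21 the 3rd, 22–28 the 4th, 29–31 the 5th.
23 is in the range for the 4th.

4th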